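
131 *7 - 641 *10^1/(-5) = 2199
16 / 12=1.33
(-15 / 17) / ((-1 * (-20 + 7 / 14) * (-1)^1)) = 10 / 221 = 0.05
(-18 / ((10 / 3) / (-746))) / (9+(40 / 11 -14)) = -73854 / 25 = -2954.16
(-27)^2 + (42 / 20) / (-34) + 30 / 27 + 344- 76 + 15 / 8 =6119537 / 6120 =999.92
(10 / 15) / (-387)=-2 / 1161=-0.00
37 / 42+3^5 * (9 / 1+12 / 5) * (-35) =-4072157 / 42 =-96956.12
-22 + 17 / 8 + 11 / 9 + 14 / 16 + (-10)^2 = 740 / 9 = 82.22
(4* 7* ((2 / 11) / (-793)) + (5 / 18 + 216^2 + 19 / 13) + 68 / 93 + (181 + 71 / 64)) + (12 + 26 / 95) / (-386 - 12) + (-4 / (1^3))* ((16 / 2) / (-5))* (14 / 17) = 2345019374241046091 / 50058248834880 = 46845.81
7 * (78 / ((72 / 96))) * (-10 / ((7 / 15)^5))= -789750000 / 2401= -328925.45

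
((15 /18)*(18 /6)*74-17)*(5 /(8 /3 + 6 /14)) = 3528 /13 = 271.38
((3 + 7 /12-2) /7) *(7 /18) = 19 /216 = 0.09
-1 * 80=-80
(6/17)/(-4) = -3/34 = -0.09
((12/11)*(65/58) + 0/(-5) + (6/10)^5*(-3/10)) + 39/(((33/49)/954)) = 550738267449/9968750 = 55246.47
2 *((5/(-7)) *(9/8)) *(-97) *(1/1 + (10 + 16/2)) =82935/28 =2961.96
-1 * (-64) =64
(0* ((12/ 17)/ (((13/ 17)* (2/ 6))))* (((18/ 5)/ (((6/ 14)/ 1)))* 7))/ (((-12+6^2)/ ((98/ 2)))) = 0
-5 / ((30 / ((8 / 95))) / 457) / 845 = -1828 / 240825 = -0.01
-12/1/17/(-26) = 6/221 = 0.03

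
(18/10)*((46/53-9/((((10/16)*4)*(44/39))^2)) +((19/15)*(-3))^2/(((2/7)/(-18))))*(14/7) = -5252151177/1603250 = -3275.94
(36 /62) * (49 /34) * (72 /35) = 4536 /2635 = 1.72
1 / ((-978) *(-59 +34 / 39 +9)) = 0.00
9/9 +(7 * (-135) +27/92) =-86821/92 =-943.71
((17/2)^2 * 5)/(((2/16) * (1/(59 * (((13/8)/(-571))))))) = -1108315/2284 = -485.25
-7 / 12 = -0.58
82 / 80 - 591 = -23599 / 40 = -589.98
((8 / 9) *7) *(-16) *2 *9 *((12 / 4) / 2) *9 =-24192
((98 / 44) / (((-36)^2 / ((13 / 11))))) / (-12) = -637 / 3763584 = -0.00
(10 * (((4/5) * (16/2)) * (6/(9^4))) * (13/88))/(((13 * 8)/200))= 400/24057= 0.02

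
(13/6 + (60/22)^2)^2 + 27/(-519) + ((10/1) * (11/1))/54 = 25778201759/273552444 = 94.23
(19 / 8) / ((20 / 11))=1.31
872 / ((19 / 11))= 9592 / 19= 504.84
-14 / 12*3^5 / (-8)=567 / 16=35.44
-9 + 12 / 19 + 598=11203 / 19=589.63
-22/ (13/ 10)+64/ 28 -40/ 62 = -43112/ 2821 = -15.28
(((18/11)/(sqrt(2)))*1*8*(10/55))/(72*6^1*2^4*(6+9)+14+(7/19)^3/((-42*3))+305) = 17778528*sqrt(2)/1553630863169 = 0.00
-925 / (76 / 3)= -2775 / 76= -36.51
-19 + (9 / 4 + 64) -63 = -63 / 4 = -15.75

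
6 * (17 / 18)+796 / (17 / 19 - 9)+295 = 46768 / 231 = 202.46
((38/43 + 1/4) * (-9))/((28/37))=-64935/4816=-13.48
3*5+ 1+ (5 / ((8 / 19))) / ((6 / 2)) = 479 / 24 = 19.96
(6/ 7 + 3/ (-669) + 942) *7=1471793/ 223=6599.97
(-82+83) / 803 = 0.00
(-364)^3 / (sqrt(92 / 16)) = -96457088*sqrt(23) / 23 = -20112693.19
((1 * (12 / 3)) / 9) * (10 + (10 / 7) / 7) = 2000 / 441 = 4.54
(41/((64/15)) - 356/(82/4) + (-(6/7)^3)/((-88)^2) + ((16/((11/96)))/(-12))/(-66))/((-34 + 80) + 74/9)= -7429668591/53145089536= -0.14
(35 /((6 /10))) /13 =175 /39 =4.49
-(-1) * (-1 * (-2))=2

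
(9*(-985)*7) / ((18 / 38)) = -131005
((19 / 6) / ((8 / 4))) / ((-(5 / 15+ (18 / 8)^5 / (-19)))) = 92416 / 157691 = 0.59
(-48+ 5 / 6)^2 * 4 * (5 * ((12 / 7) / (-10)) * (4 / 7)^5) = -164022272 / 352947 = -464.72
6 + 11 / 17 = 113 / 17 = 6.65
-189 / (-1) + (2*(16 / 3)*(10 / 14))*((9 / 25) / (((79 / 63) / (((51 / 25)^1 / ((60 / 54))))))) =9530163 / 49375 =193.02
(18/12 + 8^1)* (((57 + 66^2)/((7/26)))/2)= 1090011/14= 77857.93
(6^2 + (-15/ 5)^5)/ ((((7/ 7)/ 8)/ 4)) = -6624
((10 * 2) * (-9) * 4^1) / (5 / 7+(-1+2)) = -420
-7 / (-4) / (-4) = -7 / 16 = -0.44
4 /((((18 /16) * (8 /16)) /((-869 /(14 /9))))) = -27808 /7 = -3972.57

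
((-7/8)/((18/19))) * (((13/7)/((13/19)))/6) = -361/864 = -0.42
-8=-8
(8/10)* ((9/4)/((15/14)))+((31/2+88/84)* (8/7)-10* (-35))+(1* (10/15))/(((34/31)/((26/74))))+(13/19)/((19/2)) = 309489038381/834478575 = 370.88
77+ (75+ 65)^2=19677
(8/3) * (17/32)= 17/12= 1.42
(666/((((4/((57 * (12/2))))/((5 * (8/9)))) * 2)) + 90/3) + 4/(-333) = 42147806/333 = 126569.99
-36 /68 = -9 /17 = -0.53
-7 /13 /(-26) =7 /338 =0.02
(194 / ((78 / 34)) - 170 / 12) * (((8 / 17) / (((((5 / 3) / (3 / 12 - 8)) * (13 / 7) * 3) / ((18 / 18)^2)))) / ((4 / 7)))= -490637 / 10140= -48.39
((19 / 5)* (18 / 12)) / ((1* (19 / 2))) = 3 / 5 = 0.60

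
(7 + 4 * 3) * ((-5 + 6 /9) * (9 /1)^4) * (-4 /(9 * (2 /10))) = 1200420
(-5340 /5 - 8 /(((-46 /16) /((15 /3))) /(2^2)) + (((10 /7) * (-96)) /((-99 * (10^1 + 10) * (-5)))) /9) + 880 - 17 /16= -510348413 /3825360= -133.41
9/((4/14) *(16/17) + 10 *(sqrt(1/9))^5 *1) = 260253/8966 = 29.03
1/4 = 0.25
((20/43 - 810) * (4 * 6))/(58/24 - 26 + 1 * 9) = 2005056/1505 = 1332.26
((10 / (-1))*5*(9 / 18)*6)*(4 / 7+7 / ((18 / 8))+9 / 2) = -25775 / 21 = -1227.38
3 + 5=8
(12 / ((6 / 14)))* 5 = 140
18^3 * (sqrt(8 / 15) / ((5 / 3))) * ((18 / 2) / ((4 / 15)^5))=17055599.04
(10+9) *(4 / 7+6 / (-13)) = 190 / 91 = 2.09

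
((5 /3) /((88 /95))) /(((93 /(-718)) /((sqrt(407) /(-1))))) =170525*sqrt(407) /12276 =280.24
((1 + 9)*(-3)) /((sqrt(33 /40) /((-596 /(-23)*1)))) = -855.88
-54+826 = 772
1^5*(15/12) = 5/4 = 1.25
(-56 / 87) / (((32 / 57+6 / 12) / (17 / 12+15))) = -104804 / 10527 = -9.96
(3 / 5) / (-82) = -3 / 410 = -0.01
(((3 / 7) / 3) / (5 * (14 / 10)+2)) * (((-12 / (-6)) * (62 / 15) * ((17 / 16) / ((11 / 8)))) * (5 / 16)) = 527 / 16632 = 0.03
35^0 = 1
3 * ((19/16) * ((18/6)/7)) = 171/112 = 1.53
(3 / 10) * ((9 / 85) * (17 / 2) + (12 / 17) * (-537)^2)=103813299 / 1700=61066.65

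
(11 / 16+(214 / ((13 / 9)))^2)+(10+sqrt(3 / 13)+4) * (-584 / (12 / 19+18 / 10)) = 1658628835 / 89232 - 55480 * sqrt(39) / 3003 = 18472.45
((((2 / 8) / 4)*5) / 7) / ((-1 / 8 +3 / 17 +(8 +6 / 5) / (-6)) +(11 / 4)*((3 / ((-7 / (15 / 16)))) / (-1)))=-5100 / 43063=-0.12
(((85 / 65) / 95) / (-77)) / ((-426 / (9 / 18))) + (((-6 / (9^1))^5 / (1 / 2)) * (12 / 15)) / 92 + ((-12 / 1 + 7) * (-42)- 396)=-28075559744593 / 150942011220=-186.00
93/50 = 1.86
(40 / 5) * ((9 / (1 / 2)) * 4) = 576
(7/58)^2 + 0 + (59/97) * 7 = 1394085/326308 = 4.27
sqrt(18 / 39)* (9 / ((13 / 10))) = 90* sqrt(78) / 169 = 4.70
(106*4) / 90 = 212 / 45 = 4.71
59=59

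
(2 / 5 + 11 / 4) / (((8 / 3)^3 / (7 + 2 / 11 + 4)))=209223 / 112640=1.86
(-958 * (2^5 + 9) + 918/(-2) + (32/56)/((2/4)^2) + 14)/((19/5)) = -1390225/133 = -10452.82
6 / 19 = 0.32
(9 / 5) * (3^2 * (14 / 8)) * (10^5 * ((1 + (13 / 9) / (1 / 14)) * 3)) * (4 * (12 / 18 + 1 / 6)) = 601650000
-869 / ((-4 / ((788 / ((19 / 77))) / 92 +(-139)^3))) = -509929345123 / 874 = -583443186.64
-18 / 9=-2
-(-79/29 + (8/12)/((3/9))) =21/29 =0.72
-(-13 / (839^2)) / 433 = 13 / 304797793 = 0.00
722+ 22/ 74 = 26725/ 37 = 722.30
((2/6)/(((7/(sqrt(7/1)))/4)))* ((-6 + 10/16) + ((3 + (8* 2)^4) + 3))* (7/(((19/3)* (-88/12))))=-142989* sqrt(7)/76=-4977.81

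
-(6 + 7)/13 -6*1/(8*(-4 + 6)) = -11/8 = -1.38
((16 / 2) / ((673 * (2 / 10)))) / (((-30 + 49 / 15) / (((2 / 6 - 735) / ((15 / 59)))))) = 5201440 / 809619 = 6.42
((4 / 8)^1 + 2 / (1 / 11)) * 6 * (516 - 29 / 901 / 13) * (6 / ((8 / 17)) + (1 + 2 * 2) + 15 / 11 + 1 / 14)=4821292936485 / 3607604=1336425.21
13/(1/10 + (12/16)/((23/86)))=1495/334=4.48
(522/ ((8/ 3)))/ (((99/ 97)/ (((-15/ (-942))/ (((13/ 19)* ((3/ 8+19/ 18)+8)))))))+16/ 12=851783/ 471471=1.81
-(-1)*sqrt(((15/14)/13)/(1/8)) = 2*sqrt(1365)/91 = 0.81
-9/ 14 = -0.64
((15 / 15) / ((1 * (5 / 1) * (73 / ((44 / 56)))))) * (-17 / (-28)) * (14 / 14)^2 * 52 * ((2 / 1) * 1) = 2431 / 17885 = 0.14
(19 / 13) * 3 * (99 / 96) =1881 / 416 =4.52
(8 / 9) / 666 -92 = -275720 / 2997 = -92.00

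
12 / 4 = 3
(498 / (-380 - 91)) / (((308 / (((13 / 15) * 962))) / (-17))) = 8822983 / 181335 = 48.66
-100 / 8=-25 / 2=-12.50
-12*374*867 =-3891096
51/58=0.88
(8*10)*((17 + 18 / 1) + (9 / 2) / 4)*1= 2890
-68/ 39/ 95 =-68/ 3705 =-0.02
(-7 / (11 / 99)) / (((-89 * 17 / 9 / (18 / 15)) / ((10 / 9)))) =756 / 1513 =0.50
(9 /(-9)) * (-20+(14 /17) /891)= 302926 /15147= 20.00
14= 14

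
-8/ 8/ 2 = -1/ 2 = -0.50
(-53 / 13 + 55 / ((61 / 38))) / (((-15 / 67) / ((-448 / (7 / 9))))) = 307925568 / 3965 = 77660.93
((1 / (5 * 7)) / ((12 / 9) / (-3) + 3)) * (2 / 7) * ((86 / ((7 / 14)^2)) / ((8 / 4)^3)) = 774 / 5635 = 0.14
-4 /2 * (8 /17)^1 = -16 /17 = -0.94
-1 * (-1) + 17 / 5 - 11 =-33 / 5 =-6.60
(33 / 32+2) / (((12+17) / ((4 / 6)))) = 97 / 1392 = 0.07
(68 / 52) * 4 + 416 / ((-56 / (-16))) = 11292 / 91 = 124.09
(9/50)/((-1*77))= -9/3850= -0.00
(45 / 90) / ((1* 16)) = 1 / 32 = 0.03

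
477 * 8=3816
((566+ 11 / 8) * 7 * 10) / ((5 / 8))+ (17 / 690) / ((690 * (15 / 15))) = 30254250617 / 476100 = 63546.00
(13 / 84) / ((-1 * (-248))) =13 / 20832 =0.00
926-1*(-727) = 1653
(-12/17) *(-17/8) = 3/2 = 1.50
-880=-880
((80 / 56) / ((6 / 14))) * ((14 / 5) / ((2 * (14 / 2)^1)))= 2 / 3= 0.67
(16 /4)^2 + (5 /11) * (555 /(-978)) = 56451 /3586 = 15.74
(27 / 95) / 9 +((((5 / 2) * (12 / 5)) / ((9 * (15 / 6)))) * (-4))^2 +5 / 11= 76364 / 47025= 1.62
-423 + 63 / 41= -17280 / 41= -421.46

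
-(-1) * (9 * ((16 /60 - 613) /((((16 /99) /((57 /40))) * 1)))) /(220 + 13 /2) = -51864813 /241600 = -214.67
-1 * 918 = -918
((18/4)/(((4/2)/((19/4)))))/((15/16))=57/5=11.40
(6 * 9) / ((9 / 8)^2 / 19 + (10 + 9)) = 65664 / 23185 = 2.83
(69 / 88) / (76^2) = 69 / 508288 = 0.00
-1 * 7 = -7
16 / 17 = 0.94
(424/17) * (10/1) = 4240/17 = 249.41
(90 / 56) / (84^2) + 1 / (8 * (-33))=-2579 / 724416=-0.00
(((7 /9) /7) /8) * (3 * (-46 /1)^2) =529 /6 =88.17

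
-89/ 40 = -2.22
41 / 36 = 1.14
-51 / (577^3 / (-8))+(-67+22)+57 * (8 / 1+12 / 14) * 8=5370540625437 / 1344700231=3993.86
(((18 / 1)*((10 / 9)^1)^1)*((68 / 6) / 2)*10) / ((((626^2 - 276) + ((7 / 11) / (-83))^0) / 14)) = 6800 / 167829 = 0.04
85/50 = 17/10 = 1.70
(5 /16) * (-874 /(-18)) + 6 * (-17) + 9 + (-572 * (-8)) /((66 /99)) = 977209 /144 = 6786.17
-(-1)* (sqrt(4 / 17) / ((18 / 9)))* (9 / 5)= 9* sqrt(17) / 85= 0.44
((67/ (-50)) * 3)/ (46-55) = 67/ 150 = 0.45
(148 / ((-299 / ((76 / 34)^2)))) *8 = -1709696 / 86411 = -19.79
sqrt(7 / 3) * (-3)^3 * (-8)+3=3+72 * sqrt(21)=332.95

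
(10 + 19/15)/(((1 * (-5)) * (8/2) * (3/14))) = -2.63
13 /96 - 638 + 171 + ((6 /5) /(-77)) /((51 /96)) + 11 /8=-292494847 /628320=-465.52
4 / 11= 0.36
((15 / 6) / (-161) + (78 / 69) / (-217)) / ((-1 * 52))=9 / 22568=0.00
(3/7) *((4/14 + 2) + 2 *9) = 426/49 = 8.69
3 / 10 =0.30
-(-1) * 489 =489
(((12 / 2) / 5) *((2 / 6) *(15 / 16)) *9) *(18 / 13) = 243 / 52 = 4.67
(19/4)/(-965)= -19/3860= -0.00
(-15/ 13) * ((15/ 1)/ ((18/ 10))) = -125/ 13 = -9.62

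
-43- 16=-59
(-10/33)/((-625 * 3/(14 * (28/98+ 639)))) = 716/495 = 1.45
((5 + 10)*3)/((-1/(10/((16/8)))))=-225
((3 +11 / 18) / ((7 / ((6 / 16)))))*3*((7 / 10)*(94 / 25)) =1.53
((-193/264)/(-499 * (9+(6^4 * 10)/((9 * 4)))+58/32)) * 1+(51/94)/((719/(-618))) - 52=-172370934957847/3285362590323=-52.47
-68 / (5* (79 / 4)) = -272 / 395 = -0.69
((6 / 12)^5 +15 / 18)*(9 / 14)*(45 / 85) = 2241 / 7616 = 0.29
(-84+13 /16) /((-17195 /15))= 3993 /55024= 0.07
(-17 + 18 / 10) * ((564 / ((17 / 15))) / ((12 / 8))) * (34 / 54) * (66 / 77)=-57152 / 21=-2721.52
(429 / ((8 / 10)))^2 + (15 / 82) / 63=3961482565 / 13776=287564.07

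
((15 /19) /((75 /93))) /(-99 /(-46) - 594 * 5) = -1426 /4323165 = -0.00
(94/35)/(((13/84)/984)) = 1109952/65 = 17076.18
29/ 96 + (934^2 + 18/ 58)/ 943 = 2429433031/ 2625312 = 925.39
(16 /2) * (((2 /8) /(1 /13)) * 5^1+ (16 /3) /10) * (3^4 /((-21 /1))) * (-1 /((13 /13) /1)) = 18126 /35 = 517.89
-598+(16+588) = 6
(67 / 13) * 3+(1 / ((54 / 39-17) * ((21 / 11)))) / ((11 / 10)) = 855173 / 55419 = 15.43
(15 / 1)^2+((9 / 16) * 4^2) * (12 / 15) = 232.20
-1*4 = -4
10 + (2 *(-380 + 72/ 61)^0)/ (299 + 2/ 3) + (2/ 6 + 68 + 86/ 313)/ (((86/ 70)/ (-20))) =-40178162408/ 36298923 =-1106.87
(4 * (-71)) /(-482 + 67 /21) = 5964 /10055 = 0.59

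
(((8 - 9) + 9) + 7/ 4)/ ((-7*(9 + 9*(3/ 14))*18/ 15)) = -65/ 612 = -0.11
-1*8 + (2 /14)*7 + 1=-6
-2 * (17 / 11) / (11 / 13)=-442 / 121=-3.65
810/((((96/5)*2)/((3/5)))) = 405/32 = 12.66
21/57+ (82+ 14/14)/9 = 1640/171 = 9.59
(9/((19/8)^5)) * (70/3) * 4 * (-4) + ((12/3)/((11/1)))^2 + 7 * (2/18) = -117445608611/2696471811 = -43.56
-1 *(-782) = 782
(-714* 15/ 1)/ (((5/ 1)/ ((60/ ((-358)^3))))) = 16065/ 5735339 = 0.00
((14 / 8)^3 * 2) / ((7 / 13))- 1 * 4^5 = -32131 / 32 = -1004.09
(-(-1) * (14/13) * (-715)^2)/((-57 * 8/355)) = -97722625/228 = -428608.00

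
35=35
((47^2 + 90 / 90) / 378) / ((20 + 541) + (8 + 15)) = 1105 / 110376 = 0.01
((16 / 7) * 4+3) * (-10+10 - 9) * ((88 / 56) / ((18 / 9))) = -8415 / 98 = -85.87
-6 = -6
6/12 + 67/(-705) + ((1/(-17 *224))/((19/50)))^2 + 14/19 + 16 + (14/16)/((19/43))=17642702749073/922635598080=19.12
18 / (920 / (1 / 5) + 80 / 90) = 0.00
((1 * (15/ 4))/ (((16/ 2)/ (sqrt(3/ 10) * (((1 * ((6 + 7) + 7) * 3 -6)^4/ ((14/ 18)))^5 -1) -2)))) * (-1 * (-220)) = -825/ 4 + 433083549822625895381277739795522605395805 * sqrt(30)/ 268912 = 8821087549914644401837471000000000000.00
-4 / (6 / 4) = -8 / 3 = -2.67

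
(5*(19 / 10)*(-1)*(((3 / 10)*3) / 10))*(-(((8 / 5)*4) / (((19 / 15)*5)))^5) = 9172942848 / 10181328125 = 0.90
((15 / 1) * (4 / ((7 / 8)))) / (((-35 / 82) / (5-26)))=23616 / 7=3373.71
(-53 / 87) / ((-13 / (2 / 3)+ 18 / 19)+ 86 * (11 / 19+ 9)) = -2014 / 2662113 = -0.00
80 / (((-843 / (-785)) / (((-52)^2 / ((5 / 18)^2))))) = 733584384 / 281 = 2610620.58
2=2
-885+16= -869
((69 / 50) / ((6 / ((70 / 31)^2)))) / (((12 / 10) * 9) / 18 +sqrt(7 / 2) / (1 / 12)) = -5635 / 4033317 +56350 * sqrt(14) / 4033317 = 0.05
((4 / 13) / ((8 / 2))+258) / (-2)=-3355 / 26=-129.04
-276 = -276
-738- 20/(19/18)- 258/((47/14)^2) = -32730630/41971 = -779.84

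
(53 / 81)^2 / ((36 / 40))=28090 / 59049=0.48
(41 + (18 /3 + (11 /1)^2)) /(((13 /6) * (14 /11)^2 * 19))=4356 /1729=2.52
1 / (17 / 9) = 0.53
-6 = -6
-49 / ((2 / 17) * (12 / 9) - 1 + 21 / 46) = 114954 / 907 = 126.74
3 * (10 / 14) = 15 / 7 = 2.14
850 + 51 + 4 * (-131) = 377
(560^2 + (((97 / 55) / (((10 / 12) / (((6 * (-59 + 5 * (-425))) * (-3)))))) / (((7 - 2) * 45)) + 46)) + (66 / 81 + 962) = 58467900002 / 185625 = 314978.59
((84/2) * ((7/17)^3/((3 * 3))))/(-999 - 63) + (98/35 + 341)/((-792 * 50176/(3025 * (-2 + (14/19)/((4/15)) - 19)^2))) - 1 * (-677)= 61871189249470471/92580533010432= 668.30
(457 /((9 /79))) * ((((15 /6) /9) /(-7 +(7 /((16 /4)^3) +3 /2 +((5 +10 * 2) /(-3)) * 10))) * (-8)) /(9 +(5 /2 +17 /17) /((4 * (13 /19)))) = 961206272 /98336241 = 9.77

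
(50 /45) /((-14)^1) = -5 /63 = -0.08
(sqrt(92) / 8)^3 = 23 * sqrt(23) / 64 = 1.72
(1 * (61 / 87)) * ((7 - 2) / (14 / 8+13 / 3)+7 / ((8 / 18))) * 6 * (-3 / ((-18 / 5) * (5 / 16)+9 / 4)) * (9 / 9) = -393572 / 2117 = -185.91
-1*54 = -54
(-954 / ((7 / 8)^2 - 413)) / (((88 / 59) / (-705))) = -317453040 / 290213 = -1093.86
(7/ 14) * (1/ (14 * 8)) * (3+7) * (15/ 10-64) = -625/ 224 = -2.79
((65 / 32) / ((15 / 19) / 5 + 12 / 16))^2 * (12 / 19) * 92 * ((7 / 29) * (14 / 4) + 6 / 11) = 71203925 / 176088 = 404.37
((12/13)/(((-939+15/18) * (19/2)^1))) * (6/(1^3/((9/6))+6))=-0.00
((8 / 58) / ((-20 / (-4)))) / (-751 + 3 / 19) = -38 / 1034285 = -0.00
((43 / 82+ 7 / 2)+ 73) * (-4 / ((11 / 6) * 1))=-75792 / 451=-168.05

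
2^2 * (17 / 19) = 68 / 19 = 3.58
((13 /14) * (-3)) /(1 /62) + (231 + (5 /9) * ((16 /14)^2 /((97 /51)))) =836536 /14259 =58.67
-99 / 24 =-33 / 8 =-4.12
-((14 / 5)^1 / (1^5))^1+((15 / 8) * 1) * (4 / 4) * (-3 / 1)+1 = -297 / 40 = -7.42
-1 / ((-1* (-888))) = -1 / 888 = -0.00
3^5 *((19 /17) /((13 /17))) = 4617 /13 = 355.15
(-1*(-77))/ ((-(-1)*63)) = 11/ 9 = 1.22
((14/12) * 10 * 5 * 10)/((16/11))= 9625/24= 401.04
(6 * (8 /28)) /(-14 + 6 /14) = -12 /95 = -0.13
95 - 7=88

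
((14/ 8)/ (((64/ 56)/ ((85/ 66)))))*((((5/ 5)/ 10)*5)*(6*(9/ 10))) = 7497/ 1408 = 5.32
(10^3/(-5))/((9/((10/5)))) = -400/9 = -44.44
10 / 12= 5 / 6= 0.83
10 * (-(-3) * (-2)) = -60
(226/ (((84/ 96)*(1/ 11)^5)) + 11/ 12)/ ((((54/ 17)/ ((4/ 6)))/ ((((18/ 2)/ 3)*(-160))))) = -2376030549640/ 567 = -4190530069.91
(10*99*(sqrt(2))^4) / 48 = 165 / 2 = 82.50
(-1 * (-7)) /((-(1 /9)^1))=-63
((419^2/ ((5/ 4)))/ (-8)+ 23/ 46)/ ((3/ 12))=-351112/ 5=-70222.40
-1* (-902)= 902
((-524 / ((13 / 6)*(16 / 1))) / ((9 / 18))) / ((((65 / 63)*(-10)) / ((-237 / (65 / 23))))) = -134961309 / 549250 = -245.72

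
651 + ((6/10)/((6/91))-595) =651/10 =65.10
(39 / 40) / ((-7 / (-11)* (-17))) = -429 / 4760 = -0.09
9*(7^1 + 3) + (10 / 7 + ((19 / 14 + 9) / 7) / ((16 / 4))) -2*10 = 28145 / 392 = 71.80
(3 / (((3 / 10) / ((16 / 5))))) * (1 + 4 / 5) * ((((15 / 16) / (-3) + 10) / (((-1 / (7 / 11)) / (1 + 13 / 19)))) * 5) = -624960 / 209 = -2990.24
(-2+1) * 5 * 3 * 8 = -120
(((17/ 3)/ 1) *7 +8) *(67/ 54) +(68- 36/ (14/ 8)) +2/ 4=60709/ 567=107.07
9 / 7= 1.29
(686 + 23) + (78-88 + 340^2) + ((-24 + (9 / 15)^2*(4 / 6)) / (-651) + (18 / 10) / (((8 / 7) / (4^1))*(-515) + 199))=76341617818 / 656425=116299.07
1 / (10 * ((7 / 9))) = 9 / 70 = 0.13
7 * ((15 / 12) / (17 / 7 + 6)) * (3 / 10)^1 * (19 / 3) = 931 / 472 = 1.97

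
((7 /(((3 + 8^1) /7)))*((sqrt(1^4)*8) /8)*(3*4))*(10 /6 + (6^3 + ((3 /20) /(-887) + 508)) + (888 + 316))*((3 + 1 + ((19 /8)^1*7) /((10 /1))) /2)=2279562001647 /7805600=292041.87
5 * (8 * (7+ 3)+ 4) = 420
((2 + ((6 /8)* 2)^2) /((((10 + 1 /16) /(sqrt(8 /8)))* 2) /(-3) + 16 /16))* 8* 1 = -816 /137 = -5.96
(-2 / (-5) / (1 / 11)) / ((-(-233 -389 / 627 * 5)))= 6897 / 370090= 0.02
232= 232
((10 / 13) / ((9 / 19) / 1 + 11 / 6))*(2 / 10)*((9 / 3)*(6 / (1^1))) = 4104 / 3419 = 1.20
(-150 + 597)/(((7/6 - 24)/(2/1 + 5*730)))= -71493.90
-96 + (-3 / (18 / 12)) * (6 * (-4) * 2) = 0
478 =478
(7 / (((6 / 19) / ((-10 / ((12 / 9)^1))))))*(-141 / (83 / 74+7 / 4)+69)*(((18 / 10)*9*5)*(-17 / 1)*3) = 273321783 / 20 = 13666089.15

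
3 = 3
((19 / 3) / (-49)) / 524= -19 / 77028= -0.00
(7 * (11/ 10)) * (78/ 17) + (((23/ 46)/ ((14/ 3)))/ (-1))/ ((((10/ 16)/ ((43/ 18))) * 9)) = 566836/ 16065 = 35.28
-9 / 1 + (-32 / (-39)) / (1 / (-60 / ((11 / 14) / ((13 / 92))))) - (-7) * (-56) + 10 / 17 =-1760251 / 4301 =-409.27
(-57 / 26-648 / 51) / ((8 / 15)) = -98775 / 3536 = -27.93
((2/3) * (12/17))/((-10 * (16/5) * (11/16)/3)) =-12/187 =-0.06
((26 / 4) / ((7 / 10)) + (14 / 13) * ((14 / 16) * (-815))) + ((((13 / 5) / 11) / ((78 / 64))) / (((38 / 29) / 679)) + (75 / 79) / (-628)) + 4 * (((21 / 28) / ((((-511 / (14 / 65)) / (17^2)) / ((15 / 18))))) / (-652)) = -110849531474567437 / 168413203538580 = -658.20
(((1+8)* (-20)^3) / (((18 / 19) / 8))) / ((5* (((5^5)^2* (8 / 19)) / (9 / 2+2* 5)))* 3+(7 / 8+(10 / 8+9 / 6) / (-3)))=-0.14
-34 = -34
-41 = -41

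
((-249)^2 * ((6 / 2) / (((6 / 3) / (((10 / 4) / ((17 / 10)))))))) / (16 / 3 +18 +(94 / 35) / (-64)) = 7812126000 / 1330403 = 5872.00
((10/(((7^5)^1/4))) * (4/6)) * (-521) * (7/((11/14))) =-83360/11319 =-7.36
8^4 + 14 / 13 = 53262 / 13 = 4097.08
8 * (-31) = -248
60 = 60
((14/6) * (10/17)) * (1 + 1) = 140/51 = 2.75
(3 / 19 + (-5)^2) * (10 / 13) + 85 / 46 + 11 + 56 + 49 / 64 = 32346497 / 363584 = 88.97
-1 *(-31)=31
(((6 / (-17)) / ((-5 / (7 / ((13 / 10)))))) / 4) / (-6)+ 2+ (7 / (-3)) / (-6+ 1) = 16249 / 6630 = 2.45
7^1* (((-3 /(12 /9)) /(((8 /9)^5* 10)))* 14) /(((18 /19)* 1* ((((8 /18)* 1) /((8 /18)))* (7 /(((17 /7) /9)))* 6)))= -706401 /2621440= -0.27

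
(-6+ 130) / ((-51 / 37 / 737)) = -3381356 / 51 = -66301.10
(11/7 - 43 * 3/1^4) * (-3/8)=669/14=47.79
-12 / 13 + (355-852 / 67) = 341.36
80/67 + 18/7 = 1766/469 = 3.77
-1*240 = -240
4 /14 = 2 /7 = 0.29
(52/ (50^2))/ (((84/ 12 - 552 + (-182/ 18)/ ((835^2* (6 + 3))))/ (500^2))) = -73417792500/ 7694749429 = -9.54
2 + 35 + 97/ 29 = 1170/ 29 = 40.34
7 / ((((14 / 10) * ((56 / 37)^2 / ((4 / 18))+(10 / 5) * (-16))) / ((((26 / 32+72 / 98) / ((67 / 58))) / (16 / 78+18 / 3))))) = -323816415 / 6508429312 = -0.05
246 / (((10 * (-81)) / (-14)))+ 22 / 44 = 1283 / 270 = 4.75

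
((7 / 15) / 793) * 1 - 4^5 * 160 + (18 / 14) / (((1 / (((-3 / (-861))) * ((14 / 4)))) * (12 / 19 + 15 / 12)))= -6152603722571 / 37552515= -163839.99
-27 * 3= -81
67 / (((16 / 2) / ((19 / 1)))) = 1273 / 8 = 159.12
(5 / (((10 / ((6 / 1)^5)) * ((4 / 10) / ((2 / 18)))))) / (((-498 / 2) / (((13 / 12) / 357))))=-130 / 9877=-0.01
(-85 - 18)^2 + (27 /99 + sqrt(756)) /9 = 2 * sqrt(21) /3 + 350098 /33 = 10612.09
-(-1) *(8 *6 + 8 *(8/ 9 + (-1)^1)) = 424/ 9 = 47.11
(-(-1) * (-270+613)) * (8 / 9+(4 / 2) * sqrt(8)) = 2744 / 9+1372 * sqrt(2) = 2245.19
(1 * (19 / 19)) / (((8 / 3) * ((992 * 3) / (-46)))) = -23 / 3968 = -0.01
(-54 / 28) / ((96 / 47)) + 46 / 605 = -235307 / 271040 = -0.87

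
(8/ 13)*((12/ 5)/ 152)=12/ 1235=0.01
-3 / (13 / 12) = -36 / 13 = -2.77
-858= -858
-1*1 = -1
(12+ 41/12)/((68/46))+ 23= 13639/408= 33.43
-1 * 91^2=-8281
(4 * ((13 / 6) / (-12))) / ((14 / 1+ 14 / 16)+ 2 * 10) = -52 / 2511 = -0.02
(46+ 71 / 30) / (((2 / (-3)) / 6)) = -4353 / 10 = -435.30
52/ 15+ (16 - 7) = 187/ 15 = 12.47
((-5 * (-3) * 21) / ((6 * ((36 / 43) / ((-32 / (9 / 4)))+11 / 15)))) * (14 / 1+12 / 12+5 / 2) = 18963000 / 13921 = 1362.19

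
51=51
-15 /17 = -0.88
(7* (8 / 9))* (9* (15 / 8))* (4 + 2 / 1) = 630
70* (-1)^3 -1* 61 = -131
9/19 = 0.47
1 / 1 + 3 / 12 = 5 / 4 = 1.25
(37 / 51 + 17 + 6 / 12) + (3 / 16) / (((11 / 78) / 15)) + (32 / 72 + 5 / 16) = 1048189 / 26928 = 38.93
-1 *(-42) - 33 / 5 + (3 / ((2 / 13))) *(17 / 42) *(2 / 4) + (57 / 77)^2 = 9461359 / 237160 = 39.89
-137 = -137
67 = 67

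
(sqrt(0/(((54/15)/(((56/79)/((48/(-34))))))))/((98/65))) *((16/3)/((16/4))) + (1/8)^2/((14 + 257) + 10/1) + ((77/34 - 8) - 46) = -15816911/305728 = -51.74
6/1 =6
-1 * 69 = -69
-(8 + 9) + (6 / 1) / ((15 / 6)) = -73 / 5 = -14.60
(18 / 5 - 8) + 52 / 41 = -642 / 205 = -3.13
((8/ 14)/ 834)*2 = 4/ 2919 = 0.00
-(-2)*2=4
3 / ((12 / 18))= 9 / 2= 4.50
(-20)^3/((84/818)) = -1636000/21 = -77904.76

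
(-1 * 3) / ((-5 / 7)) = 4.20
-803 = -803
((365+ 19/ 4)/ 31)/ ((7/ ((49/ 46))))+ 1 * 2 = 21761/ 5704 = 3.82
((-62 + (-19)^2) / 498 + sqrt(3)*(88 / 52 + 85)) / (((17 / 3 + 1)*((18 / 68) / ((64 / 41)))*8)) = 10166 / 153135 + 76636*sqrt(3) / 7995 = 16.67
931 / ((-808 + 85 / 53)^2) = 2615179 / 1826622121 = 0.00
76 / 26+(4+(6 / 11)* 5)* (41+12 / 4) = 3886 / 13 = 298.92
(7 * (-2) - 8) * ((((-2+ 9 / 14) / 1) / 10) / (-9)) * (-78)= 2717 / 105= 25.88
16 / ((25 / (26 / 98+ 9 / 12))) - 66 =-80054 / 1225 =-65.35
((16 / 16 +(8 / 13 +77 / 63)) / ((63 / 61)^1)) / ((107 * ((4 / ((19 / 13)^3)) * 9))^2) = 0.00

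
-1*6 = -6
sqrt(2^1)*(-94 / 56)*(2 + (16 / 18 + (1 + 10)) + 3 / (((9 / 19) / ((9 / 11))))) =-22184*sqrt(2) / 693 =-45.27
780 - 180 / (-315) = 5464 / 7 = 780.57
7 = 7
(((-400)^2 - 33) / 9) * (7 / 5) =1119769 / 45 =24883.76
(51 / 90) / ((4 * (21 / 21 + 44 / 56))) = 119 / 1500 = 0.08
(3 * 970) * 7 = 20370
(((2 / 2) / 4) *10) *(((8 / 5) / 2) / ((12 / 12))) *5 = 10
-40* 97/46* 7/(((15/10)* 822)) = -13580/28359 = -0.48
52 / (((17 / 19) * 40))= 247 / 170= 1.45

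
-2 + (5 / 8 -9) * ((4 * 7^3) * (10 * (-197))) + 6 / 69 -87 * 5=22635848.09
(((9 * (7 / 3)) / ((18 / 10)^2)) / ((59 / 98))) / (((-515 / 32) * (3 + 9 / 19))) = -1042720 / 5414607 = -0.19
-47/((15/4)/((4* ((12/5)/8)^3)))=-846/625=-1.35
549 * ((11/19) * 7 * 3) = 126819/19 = 6674.68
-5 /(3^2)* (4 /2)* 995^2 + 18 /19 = -188104588 /171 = -1100026.83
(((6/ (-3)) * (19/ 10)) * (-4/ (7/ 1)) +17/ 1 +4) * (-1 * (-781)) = 633391/ 35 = 18096.89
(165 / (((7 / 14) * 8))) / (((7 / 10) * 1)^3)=41250 / 343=120.26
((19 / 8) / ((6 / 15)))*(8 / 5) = 19 / 2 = 9.50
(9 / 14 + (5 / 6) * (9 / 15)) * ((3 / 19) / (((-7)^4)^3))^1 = 24 / 1840891197733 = 0.00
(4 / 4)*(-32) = -32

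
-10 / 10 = -1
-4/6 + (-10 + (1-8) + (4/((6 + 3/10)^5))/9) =-17.67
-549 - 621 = -1170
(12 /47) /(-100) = -0.00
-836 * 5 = -4180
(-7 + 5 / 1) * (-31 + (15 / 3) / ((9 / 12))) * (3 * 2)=292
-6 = -6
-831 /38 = -21.87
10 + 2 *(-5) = 0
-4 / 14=-2 / 7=-0.29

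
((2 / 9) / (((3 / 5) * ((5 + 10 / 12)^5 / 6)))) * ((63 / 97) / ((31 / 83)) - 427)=-126268416 / 902475875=-0.14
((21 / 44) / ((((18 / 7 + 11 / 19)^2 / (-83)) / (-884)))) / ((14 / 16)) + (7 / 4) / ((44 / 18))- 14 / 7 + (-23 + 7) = 62031082503 / 15449368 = 4015.12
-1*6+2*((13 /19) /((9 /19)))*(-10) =-314 /9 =-34.89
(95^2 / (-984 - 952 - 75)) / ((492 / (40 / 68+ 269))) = -41361575 / 16820004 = -2.46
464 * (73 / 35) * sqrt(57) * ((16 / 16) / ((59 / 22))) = 745184 * sqrt(57) / 2065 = 2724.46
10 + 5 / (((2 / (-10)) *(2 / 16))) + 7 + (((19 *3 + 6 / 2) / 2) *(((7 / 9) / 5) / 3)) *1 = -1633 / 9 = -181.44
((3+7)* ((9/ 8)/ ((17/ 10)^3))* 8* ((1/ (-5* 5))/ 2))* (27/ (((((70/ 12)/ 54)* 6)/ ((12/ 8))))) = -22.89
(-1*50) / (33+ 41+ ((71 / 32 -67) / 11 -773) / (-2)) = -7040 / 65253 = -0.11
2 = 2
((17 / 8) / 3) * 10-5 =25 / 12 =2.08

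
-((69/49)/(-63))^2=-529/1058841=-0.00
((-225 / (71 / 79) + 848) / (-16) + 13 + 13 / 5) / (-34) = 123557 / 193120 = 0.64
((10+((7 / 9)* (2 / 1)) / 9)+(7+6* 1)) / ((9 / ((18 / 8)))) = 1877 / 324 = 5.79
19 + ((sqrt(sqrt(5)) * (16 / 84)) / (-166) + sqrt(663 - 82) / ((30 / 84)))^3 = 19 + 8 * (-5 * 5^(1 / 4) + 12201 * sqrt(581))^3 / 661914925875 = 307419.92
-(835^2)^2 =-486122700625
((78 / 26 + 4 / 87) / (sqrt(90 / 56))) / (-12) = -53 * sqrt(35) / 1566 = -0.20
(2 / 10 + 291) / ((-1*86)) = -728 / 215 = -3.39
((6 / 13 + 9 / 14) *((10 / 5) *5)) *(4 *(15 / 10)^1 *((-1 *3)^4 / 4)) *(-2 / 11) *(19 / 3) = -1546695 / 1001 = -1545.15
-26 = -26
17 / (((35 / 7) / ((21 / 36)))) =119 / 60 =1.98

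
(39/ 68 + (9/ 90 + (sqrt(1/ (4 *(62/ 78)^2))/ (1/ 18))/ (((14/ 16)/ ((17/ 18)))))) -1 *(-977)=73034433/ 73780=989.89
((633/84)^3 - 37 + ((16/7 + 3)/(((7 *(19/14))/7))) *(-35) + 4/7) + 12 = 111440145/417088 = 267.19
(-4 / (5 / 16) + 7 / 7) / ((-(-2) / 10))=-59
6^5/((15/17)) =44064/5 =8812.80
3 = 3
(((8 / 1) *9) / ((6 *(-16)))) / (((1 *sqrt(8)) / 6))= -9 *sqrt(2) / 8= -1.59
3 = 3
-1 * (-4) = 4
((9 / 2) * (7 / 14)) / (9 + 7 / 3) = 27 / 136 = 0.20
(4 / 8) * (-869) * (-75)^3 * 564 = 103383843750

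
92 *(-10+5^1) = -460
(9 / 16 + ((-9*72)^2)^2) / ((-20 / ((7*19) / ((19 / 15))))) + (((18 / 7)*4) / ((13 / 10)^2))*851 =-70084833039012195 / 75712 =-925676683207.58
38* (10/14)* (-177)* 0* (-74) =0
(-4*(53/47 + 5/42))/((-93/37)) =182114/91791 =1.98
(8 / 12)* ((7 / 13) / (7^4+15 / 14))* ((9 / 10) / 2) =147 / 2185885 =0.00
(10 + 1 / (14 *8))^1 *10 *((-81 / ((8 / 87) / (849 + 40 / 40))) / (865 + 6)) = -16786834875 / 195104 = -86040.44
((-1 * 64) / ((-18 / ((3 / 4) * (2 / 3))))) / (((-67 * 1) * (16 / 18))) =-2 / 67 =-0.03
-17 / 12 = -1.42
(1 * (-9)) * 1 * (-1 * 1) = 9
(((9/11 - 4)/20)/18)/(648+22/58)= -203/14891976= -0.00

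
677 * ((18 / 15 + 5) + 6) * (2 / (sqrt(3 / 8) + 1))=660752 / 25 - 165188 * sqrt(6) / 25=10245.03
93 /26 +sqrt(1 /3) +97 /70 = sqrt(3) /3 +2258 /455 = 5.54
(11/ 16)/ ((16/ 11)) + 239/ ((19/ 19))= 61305/ 256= 239.47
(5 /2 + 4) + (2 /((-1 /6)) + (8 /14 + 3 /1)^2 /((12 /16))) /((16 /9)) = 913 /98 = 9.32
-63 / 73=-0.86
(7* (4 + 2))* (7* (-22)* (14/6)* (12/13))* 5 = -69655.38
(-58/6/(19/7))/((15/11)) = -2233/855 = -2.61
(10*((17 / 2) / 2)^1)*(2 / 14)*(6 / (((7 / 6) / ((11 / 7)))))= 16830 / 343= 49.07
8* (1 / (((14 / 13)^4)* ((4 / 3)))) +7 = 11.46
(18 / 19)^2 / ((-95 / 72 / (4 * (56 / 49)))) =-746496 / 240065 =-3.11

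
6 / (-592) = -3 / 296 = -0.01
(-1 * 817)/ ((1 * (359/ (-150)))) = 122550/ 359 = 341.36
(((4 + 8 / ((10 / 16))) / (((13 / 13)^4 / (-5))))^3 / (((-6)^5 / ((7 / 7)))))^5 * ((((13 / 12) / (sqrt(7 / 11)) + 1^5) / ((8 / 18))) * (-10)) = -176337998940740 * sqrt(77) / 19683- 379804920795440 / 6561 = -136502282336.80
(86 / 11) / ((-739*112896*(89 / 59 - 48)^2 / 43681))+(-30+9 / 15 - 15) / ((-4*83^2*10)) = 8607419296806727 / 54055614177140284800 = 0.00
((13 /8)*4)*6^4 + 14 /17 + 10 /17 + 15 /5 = 143283 /17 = 8428.41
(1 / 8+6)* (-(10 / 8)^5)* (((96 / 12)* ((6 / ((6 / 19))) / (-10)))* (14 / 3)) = 4073125 / 3072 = 1325.89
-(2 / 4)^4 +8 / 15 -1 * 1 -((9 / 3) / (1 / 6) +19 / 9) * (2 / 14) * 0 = -127 / 240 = -0.53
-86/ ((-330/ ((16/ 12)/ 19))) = 172/ 9405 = 0.02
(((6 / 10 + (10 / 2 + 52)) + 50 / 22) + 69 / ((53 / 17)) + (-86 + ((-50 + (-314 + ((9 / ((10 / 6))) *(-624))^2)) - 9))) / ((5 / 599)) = 99123736525273 / 72875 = 1360188494.34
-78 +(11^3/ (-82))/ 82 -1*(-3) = -505631/ 6724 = -75.20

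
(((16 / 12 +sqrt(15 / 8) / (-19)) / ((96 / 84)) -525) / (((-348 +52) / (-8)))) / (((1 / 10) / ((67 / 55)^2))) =-14108927 / 67155 -31423 * sqrt(30) / 6805040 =-210.12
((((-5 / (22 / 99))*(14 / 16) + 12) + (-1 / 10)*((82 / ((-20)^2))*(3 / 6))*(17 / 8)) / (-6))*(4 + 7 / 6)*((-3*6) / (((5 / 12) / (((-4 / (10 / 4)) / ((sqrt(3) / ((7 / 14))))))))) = 7647607*sqrt(3) / 100000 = 132.46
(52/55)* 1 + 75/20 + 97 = 22373/220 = 101.70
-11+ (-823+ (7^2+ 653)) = -132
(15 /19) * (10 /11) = 150 /209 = 0.72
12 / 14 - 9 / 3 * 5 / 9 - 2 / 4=-1.31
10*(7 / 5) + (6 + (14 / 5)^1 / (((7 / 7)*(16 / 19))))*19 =7647 / 40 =191.18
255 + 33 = 288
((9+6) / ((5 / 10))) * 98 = 2940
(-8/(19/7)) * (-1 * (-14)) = -784/19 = -41.26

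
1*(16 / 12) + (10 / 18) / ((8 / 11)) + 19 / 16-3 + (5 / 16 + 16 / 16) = 115 / 72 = 1.60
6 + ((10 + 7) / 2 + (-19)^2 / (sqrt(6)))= 29 / 2 + 361*sqrt(6) / 6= 161.88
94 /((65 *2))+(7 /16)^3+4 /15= 857413 /798720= 1.07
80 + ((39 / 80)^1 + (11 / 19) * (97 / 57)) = 7058797 / 86640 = 81.47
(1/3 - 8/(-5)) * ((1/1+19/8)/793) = 261/31720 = 0.01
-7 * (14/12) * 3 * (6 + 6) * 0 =0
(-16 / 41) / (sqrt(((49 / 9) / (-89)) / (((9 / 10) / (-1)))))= -72 * sqrt(890) / 1435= -1.50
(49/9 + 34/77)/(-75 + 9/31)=-126449/1604988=-0.08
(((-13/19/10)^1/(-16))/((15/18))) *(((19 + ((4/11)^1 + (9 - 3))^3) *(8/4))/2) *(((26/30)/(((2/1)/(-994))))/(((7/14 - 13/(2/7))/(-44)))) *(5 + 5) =-3437077553/574750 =-5980.13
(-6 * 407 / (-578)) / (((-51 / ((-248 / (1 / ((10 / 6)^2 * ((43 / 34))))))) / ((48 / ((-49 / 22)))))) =-19097091200 / 12277587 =-1555.44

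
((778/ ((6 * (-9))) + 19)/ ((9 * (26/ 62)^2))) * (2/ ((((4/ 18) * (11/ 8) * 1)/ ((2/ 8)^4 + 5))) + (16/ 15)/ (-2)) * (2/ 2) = 5068015129/ 54208440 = 93.49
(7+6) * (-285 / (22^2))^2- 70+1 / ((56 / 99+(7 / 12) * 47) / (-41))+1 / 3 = -518828290297 / 7787372208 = -66.62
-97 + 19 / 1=-78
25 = 25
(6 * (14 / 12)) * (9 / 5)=63 / 5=12.60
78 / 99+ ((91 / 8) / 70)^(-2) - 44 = -29794 / 5577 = -5.34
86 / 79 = 1.09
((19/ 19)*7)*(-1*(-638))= 4466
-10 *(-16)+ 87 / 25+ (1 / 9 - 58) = 23758 / 225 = 105.59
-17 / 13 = -1.31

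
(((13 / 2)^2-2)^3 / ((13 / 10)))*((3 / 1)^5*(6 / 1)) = 15211609245 / 208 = 73132736.75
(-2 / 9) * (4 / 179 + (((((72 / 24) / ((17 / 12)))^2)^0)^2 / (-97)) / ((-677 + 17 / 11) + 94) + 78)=-8664675961 / 499741866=-17.34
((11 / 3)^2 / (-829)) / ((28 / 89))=-10769 / 208908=-0.05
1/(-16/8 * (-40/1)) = 1/80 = 0.01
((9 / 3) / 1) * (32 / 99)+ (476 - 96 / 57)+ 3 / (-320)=95359399 / 200640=475.28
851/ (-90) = -851/ 90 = -9.46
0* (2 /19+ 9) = 0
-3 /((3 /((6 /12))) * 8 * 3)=-0.02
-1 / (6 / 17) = -2.83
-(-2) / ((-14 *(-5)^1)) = 1 / 35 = 0.03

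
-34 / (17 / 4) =-8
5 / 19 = 0.26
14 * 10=140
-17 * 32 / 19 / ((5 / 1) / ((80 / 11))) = -8704 / 209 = -41.65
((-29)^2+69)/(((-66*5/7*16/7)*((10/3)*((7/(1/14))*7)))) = -13/3520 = -0.00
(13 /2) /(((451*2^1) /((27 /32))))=351 /57728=0.01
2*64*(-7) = -896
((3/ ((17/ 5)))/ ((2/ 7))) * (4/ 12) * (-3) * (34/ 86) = -105/ 86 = -1.22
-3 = -3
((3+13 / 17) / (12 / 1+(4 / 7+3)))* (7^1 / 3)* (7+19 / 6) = 95648 / 16677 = 5.74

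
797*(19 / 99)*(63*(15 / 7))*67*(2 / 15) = 2029162 / 11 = 184469.27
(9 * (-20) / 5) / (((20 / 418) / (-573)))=431125.20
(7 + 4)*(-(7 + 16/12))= -275/3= -91.67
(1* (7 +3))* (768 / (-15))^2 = 131072 / 5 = 26214.40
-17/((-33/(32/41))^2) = -17408/1830609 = -0.01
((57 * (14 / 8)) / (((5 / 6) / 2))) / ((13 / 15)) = 3591 / 13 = 276.23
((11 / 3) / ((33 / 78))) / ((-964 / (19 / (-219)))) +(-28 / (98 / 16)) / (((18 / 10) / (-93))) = 523569409 / 2216718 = 236.19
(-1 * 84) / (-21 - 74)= 84 / 95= 0.88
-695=-695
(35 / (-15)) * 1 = -7 / 3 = -2.33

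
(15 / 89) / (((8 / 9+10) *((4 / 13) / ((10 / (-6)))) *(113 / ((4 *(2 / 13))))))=-225 / 492793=-0.00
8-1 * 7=1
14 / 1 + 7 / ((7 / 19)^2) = 459 / 7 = 65.57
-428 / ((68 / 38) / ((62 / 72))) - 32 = -72815 / 306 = -237.96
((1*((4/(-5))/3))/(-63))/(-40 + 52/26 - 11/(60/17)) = -16/155421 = -0.00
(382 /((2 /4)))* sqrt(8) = 1528* sqrt(2) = 2160.92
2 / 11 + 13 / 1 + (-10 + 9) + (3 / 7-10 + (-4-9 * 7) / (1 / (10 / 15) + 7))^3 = -98334524557 / 18536749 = -5304.84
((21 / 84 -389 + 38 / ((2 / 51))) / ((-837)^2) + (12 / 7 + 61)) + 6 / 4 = 1259639309 / 19615932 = 64.22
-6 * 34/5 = -204/5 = -40.80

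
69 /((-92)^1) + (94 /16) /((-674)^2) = -0.75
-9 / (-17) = 9 / 17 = 0.53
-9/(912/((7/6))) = -7/608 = -0.01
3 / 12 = 1 / 4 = 0.25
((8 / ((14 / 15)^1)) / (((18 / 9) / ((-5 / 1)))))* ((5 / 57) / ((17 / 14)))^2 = -35000 / 312987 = -0.11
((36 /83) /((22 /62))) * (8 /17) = 8928 /15521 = 0.58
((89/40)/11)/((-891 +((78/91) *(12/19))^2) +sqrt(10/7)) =-4960910598903/21845305518097160 - 3978309167 *sqrt(70)/109226527590485800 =-0.00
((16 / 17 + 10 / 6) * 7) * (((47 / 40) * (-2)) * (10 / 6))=-43757 / 612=-71.50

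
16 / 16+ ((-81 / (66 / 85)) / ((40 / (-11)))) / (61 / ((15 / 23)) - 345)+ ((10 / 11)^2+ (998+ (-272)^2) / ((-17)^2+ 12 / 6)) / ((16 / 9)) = 103624891531 / 708351424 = 146.29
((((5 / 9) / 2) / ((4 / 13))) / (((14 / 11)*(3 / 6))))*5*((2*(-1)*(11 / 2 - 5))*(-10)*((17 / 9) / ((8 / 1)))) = 16.75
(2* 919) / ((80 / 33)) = 30327 / 40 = 758.18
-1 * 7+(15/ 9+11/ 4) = -31/ 12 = -2.58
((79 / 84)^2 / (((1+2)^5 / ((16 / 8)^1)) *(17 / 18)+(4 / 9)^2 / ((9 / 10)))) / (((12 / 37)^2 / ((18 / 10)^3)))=56056718169 / 131418392000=0.43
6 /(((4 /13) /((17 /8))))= 663 /16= 41.44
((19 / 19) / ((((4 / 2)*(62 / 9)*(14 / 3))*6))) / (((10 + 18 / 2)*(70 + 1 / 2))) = 3 / 1550248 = 0.00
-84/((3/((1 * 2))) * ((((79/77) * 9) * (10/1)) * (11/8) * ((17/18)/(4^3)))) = -200704/6715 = -29.89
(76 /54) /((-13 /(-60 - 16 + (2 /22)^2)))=116470 /14157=8.23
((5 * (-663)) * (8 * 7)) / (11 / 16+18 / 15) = -14851200 / 151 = -98352.32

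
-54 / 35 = -1.54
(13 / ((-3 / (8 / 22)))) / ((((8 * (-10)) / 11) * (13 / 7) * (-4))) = -7 / 240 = -0.03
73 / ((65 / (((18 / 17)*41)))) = 53874 / 1105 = 48.75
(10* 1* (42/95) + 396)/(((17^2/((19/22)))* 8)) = 951/6358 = 0.15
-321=-321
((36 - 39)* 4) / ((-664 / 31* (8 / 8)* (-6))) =-31 / 332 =-0.09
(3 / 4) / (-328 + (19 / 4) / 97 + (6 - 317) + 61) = -291 / 224245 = -0.00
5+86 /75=6.15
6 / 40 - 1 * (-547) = 10943 / 20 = 547.15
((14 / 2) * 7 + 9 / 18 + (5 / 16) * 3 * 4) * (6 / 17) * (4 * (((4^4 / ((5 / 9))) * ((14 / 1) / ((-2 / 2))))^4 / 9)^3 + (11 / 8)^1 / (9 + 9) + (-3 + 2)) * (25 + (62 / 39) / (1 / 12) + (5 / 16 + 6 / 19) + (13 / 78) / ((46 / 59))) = 871716663683176438731274316241905580287725921090209441641825063 / 36216375000000000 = 24069682945440465500240550000000000000000000000.00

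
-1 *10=-10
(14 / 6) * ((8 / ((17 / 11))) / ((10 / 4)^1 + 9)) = 1232 / 1173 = 1.05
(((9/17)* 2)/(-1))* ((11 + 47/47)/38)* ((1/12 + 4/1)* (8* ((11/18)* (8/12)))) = -4.45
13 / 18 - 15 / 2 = -61 / 9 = -6.78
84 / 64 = 21 / 16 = 1.31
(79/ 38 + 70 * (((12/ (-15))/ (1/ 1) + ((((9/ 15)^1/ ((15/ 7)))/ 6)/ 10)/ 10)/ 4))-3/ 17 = -12.09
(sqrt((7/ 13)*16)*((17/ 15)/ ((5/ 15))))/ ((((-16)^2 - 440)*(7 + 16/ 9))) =-153*sqrt(91)/ 236210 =-0.01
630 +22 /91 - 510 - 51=6301 /91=69.24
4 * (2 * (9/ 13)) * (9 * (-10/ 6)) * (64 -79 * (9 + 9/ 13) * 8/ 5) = 16301952/ 169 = 96461.25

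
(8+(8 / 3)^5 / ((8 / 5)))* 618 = 4619344 / 81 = 57028.94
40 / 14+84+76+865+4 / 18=64769 / 63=1028.08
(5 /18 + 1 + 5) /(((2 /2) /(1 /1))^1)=113 /18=6.28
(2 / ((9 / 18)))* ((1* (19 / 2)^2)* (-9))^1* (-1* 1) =3249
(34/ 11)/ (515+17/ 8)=272/ 45507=0.01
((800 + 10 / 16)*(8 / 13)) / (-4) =-123.17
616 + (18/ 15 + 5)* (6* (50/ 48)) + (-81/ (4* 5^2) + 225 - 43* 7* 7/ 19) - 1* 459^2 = -199417307/ 950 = -209912.95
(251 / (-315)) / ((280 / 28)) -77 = -242801 / 3150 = -77.08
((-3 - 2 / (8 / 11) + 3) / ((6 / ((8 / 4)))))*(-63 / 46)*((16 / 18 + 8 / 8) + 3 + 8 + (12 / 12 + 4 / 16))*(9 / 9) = 39193 / 2208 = 17.75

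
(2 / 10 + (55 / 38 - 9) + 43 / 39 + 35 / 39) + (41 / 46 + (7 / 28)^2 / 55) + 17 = 4822309 / 384560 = 12.54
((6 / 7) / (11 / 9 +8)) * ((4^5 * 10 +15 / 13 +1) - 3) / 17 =7187886 / 128401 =55.98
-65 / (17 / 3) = -11.47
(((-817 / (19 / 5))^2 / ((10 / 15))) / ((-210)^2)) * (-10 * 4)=-9245 / 147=-62.89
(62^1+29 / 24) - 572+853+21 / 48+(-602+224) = -1601 / 48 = -33.35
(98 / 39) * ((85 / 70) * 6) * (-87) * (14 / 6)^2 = -338198 / 39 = -8671.74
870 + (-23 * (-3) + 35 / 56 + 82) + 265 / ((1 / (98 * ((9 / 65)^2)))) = 10271897 / 6760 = 1519.51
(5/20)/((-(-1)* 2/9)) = 9/8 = 1.12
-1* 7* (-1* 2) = 14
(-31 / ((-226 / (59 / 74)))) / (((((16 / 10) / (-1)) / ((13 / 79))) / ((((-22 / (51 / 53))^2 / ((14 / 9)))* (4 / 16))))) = -40407703765 / 42764472128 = -0.94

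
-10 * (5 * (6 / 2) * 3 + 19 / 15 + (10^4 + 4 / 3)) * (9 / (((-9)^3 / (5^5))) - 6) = 40313204 / 9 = 4479244.89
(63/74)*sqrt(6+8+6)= 63*sqrt(5)/37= 3.81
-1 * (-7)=7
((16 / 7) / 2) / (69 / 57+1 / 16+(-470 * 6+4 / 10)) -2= -59986158 / 29986999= -2.00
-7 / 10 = -0.70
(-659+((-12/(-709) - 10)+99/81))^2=18155967604324/40717161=445904.56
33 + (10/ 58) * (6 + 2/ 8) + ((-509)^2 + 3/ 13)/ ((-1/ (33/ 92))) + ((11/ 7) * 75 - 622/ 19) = -428139679221/ 4612972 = -92812.11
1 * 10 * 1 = 10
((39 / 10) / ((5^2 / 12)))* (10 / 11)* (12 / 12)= 468 / 275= 1.70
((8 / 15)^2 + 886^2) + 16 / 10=176624524 / 225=784997.88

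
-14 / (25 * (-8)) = 0.07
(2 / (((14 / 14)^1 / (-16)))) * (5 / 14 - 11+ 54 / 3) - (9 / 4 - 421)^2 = -19665743 / 112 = -175586.99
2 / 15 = 0.13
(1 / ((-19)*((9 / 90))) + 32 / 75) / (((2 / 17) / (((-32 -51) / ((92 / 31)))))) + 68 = 12020411 / 131100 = 91.69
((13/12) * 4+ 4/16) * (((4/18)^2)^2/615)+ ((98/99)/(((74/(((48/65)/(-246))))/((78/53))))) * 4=-56980268/261117925695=-0.00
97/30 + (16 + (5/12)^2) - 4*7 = -6187/720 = -8.59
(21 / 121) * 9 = 189 / 121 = 1.56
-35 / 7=-5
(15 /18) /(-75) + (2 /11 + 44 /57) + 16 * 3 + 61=2068021 /18810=109.94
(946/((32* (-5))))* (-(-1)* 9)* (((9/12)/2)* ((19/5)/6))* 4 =-80883/1600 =-50.55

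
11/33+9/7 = 34/21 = 1.62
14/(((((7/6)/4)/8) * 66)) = 64/11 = 5.82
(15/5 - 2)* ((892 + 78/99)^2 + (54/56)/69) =558998091737/701316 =797070.21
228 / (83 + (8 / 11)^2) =9196 / 3369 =2.73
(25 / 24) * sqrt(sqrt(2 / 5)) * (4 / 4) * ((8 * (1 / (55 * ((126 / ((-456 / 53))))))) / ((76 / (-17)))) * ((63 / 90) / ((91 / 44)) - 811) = -895781 * 2^(1 / 4) * 5^(3 / 4) / 2387385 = -1.49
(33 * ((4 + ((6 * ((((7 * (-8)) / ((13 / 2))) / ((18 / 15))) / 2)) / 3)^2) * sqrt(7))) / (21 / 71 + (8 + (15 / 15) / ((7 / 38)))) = 461874028 * sqrt(7) / 3458247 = 353.36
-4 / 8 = -1 / 2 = -0.50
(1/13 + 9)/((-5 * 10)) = -59/325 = -0.18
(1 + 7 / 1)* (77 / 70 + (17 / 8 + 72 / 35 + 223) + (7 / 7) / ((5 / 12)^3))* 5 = 1694743 / 175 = 9684.25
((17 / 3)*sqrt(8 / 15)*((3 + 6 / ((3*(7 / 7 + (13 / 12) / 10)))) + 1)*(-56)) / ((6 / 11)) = -1154912*sqrt(30) / 2565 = -2466.17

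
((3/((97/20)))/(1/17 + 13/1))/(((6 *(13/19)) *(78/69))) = 37145/3639246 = 0.01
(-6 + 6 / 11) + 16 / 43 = -2404 / 473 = -5.08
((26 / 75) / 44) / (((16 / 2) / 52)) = 0.05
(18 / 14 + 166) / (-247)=-1171 / 1729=-0.68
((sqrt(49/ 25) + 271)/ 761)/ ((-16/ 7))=-4767/ 30440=-0.16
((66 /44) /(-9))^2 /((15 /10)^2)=1 /81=0.01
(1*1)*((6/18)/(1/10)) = 10/3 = 3.33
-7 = -7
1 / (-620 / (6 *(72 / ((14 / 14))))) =-108 / 155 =-0.70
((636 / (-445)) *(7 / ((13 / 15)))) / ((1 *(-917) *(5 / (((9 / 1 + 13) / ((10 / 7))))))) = 146916 / 3789175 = 0.04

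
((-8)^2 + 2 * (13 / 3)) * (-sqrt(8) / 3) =-436 * sqrt(2) / 9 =-68.51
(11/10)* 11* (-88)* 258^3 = -91431777888/5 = -18286355577.60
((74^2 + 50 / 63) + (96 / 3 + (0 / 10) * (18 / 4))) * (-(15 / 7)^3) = -130145250 / 2401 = -54204.60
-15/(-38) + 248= 248.39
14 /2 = 7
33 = 33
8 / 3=2.67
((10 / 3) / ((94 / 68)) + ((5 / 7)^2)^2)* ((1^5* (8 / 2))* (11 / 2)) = 19898230 / 338541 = 58.78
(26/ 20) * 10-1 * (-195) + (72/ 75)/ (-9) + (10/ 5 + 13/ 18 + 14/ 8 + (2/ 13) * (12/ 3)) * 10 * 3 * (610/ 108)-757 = 32954693/ 105300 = 312.96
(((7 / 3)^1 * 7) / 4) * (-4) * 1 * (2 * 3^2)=-294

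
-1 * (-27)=27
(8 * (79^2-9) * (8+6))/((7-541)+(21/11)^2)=-84456064/64173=-1316.07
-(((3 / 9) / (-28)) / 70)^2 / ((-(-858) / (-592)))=37 / 1854052200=0.00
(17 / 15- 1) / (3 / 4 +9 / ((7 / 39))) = 56 / 21375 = 0.00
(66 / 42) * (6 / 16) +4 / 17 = 785 / 952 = 0.82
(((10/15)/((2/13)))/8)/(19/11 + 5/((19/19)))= 0.08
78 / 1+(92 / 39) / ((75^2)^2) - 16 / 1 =76507031342 / 1233984375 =62.00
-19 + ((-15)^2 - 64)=142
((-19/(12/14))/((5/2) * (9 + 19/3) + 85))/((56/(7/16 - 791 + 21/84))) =48051/18944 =2.54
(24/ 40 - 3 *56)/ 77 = -837/ 385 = -2.17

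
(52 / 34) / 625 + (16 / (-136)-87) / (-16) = 54473 / 10000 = 5.45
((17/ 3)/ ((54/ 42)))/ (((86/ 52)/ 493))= 1525342/ 1161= 1313.82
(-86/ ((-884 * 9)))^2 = 1849/ 15824484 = 0.00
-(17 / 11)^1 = -17 / 11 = -1.55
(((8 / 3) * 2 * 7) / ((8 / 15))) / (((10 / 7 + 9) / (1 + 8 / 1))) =4410 / 73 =60.41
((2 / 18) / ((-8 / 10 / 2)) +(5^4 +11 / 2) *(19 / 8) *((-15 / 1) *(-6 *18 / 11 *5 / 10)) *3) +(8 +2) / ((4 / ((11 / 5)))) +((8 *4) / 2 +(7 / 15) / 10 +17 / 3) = 6550324949 / 19800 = 330824.49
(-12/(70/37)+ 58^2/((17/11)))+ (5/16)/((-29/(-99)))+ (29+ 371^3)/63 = 2019392684741/2484720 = 812724.45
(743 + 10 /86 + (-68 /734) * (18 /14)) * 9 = 738690012 /110467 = 6686.97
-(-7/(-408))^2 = -49/166464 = -0.00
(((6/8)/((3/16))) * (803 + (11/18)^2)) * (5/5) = 260293/81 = 3213.49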